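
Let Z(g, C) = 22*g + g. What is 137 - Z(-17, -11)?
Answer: 528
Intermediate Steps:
Z(g, C) = 23*g
137 - Z(-17, -11) = 137 - 23*(-17) = 137 - 1*(-391) = 137 + 391 = 528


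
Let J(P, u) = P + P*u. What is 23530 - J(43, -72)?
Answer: 26583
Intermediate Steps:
23530 - J(43, -72) = 23530 - 43*(1 - 72) = 23530 - 43*(-71) = 23530 - 1*(-3053) = 23530 + 3053 = 26583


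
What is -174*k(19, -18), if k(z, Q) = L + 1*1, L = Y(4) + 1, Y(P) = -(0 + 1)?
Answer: -174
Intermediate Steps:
Y(P) = -1 (Y(P) = -1*1 = -1)
L = 0 (L = -1 + 1 = 0)
k(z, Q) = 1 (k(z, Q) = 0 + 1*1 = 0 + 1 = 1)
-174*k(19, -18) = -174*1 = -174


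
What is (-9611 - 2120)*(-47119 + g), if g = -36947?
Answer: 986178246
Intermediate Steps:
(-9611 - 2120)*(-47119 + g) = (-9611 - 2120)*(-47119 - 36947) = -11731*(-84066) = 986178246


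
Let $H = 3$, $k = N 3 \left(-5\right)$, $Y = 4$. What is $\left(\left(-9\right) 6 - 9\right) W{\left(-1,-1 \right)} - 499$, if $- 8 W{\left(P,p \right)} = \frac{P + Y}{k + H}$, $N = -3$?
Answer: $- \frac{63809}{128} \approx -498.51$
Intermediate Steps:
$k = 45$ ($k = \left(-3\right) 3 \left(-5\right) = \left(-9\right) \left(-5\right) = 45$)
$W{\left(P,p \right)} = - \frac{1}{96} - \frac{P}{384}$ ($W{\left(P,p \right)} = - \frac{\left(P + 4\right) \frac{1}{45 + 3}}{8} = - \frac{\left(4 + P\right) \frac{1}{48}}{8} = - \frac{\frac{1}{12} + \frac{P}{48}}{8} = - \frac{1}{96} - \frac{P}{384}$)
$\left(\left(-9\right) 6 - 9\right) W{\left(-1,-1 \right)} - 499 = \left(\left(-9\right) 6 - 9\right) \left(- \frac{1}{96} - - \frac{1}{384}\right) - 499 = \left(-54 - 9\right) \left(- \frac{1}{96} + \frac{1}{384}\right) - 499 = \left(-63\right) \left(- \frac{1}{128}\right) - 499 = \frac{63}{128} - 499 = - \frac{63809}{128}$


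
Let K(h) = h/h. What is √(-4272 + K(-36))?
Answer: I*√4271 ≈ 65.353*I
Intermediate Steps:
K(h) = 1
√(-4272 + K(-36)) = √(-4272 + 1) = √(-4271) = I*√4271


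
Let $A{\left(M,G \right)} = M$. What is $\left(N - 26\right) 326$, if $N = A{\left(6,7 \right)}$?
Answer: $-6520$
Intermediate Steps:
$N = 6$
$\left(N - 26\right) 326 = \left(6 - 26\right) 326 = \left(-20\right) 326 = -6520$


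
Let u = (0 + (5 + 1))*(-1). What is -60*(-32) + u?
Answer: 1914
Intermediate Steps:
u = -6 (u = (0 + 6)*(-1) = 6*(-1) = -6)
-60*(-32) + u = -60*(-32) - 6 = 1920 - 6 = 1914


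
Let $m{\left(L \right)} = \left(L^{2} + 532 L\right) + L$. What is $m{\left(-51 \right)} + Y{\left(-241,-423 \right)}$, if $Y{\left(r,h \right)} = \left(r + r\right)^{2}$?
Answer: $207742$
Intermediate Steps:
$m{\left(L \right)} = L^{2} + 533 L$
$Y{\left(r,h \right)} = 4 r^{2}$ ($Y{\left(r,h \right)} = \left(2 r\right)^{2} = 4 r^{2}$)
$m{\left(-51 \right)} + Y{\left(-241,-423 \right)} = - 51 \left(533 - 51\right) + 4 \left(-241\right)^{2} = \left(-51\right) 482 + 4 \cdot 58081 = -24582 + 232324 = 207742$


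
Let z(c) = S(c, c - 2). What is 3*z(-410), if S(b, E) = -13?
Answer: -39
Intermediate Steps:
z(c) = -13
3*z(-410) = 3*(-13) = -39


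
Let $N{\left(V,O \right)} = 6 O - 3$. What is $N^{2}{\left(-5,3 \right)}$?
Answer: $225$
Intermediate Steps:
$N{\left(V,O \right)} = -3 + 6 O$
$N^{2}{\left(-5,3 \right)} = \left(-3 + 6 \cdot 3\right)^{2} = \left(-3 + 18\right)^{2} = 15^{2} = 225$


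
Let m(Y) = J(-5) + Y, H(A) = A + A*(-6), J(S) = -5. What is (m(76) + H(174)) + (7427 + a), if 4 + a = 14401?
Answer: 21025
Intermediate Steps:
a = 14397 (a = -4 + 14401 = 14397)
H(A) = -5*A (H(A) = A - 6*A = -5*A)
m(Y) = -5 + Y
(m(76) + H(174)) + (7427 + a) = ((-5 + 76) - 5*174) + (7427 + 14397) = (71 - 870) + 21824 = -799 + 21824 = 21025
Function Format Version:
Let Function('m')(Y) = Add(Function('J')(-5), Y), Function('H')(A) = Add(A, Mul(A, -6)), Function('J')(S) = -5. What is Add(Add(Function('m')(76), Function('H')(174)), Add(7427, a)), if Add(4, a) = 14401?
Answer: 21025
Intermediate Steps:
a = 14397 (a = Add(-4, 14401) = 14397)
Function('H')(A) = Mul(-5, A) (Function('H')(A) = Add(A, Mul(-6, A)) = Mul(-5, A))
Function('m')(Y) = Add(-5, Y)
Add(Add(Function('m')(76), Function('H')(174)), Add(7427, a)) = Add(Add(Add(-5, 76), Mul(-5, 174)), Add(7427, 14397)) = Add(Add(71, -870), 21824) = Add(-799, 21824) = 21025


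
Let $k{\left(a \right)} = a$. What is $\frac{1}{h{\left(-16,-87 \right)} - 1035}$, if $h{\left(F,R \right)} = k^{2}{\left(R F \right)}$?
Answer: $\frac{1}{1936629} \approx 5.1636 \cdot 10^{-7}$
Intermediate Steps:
$h{\left(F,R \right)} = F^{2} R^{2}$ ($h{\left(F,R \right)} = \left(R F\right)^{2} = \left(F R\right)^{2} = F^{2} R^{2}$)
$\frac{1}{h{\left(-16,-87 \right)} - 1035} = \frac{1}{\left(-16\right)^{2} \left(-87\right)^{2} - 1035} = \frac{1}{256 \cdot 7569 - 1035} = \frac{1}{1937664 - 1035} = \frac{1}{1936629}$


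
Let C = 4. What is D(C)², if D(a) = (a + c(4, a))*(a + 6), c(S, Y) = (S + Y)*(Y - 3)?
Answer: 14400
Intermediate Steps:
c(S, Y) = (-3 + Y)*(S + Y) (c(S, Y) = (S + Y)*(-3 + Y) = (-3 + Y)*(S + Y))
D(a) = (6 + a)*(-12 + a² + 2*a) (D(a) = (a + (a² - 3*4 - 3*a + 4*a))*(a + 6) = (a + (a² - 12 - 3*a + 4*a))*(6 + a) = (a + (-12 + a + a²))*(6 + a) = (-12 + a² + 2*a)*(6 + a) = (6 + a)*(-12 + a² + 2*a))
D(C)² = (-72 + 4³ + 8*4²)² = (-72 + 64 + 8*16)² = (-72 + 64 + 128)² = 120² = 14400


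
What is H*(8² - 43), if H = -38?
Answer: -798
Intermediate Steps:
H*(8² - 43) = -38*(8² - 43) = -38*(64 - 43) = -38*21 = -798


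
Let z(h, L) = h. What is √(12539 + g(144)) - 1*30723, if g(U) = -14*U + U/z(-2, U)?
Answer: -30723 + √10451 ≈ -30621.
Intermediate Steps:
g(U) = -29*U/2 (g(U) = -14*U + U/(-2) = -14*U + U*(-½) = -14*U - U/2 = -29*U/2)
√(12539 + g(144)) - 1*30723 = √(12539 - 29/2*144) - 1*30723 = √(12539 - 2088) - 30723 = √10451 - 30723 = -30723 + √10451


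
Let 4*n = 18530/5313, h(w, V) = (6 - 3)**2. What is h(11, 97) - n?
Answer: 86369/10626 ≈ 8.1281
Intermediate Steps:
h(w, V) = 9 (h(w, V) = 3**2 = 9)
n = 9265/10626 (n = (18530/5313)/4 = (18530*(1/5313))/4 = (1/4)*(18530/5313) = 9265/10626 ≈ 0.87192)
h(11, 97) - n = 9 - 1*9265/10626 = 9 - 9265/10626 = 86369/10626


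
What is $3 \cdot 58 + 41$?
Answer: $215$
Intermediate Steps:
$3 \cdot 58 + 41 = 174 + 41 = 215$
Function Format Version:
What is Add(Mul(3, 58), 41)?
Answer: 215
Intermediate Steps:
Add(Mul(3, 58), 41) = Add(174, 41) = 215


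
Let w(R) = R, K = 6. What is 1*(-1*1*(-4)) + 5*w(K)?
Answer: 34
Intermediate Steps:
1*(-1*1*(-4)) + 5*w(K) = 1*(-1*1*(-4)) + 5*6 = 1*(-1*(-4)) + 30 = 1*4 + 30 = 4 + 30 = 34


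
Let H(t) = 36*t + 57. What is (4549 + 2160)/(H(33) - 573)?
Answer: 6709/672 ≈ 9.9836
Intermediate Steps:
H(t) = 57 + 36*t
(4549 + 2160)/(H(33) - 573) = (4549 + 2160)/((57 + 36*33) - 573) = 6709/((57 + 1188) - 573) = 6709/(1245 - 573) = 6709/672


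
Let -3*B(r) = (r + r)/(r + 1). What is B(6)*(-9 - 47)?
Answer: 32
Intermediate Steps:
B(r) = -2*r/(3*(1 + r)) (B(r) = -(r + r)/(3*(r + 1)) = -2*r/(3*(1 + r)))
B(6)*(-9 - 47) = (-2*6/(3 + 3*6))*(-9 - 47) = -2*6/(3 + 18)*(-56) = -2*6/21*(-56) = -2*6*1/21*(-56) = -4/7*(-56) = 32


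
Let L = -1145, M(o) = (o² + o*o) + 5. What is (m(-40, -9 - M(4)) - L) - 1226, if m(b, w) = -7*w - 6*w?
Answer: 517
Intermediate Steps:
M(o) = 5 + 2*o² (M(o) = (o² + o²) + 5 = 2*o² + 5 = 5 + 2*o²)
m(b, w) = -13*w
(m(-40, -9 - M(4)) - L) - 1226 = (-13*(-9 - (5 + 2*4²)) - 1*(-1145)) - 1226 = (-13*(-9 - (5 + 2*16)) + 1145) - 1226 = (-13*(-9 - (5 + 32)) + 1145) - 1226 = (-13*(-9 - 1*37) + 1145) - 1226 = (-13*(-9 - 37) + 1145) - 1226 = (-13*(-46) + 1145) - 1226 = (598 + 1145) - 1226 = 1743 - 1226 = 517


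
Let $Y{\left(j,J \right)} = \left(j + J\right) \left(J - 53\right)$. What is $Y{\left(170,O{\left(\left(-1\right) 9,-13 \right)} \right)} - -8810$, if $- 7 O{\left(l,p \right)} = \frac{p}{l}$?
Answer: $- \frac{889454}{3969} \approx -224.1$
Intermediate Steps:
$O{\left(l,p \right)} = - \frac{p}{7 l}$ ($O{\left(l,p \right)} = - \frac{p \frac{1}{l}}{7} = - \frac{p}{7 l}$)
$Y{\left(j,J \right)} = \left(-53 + J\right) \left(J + j\right)$ ($Y{\left(j,J \right)} = \left(J + j\right) \left(-53 + J\right) = \left(-53 + J\right) \left(J + j\right)$)
$Y{\left(170,O{\left(\left(-1\right) 9,-13 \right)} \right)} - -8810 = \left(\left(\left(- \frac{1}{7}\right) \left(-13\right) \frac{1}{\left(-1\right) 9}\right)^{2} - 53 \left(\left(- \frac{1}{7}\right) \left(-13\right) \frac{1}{\left(-1\right) 9}\right) - 9010 + \left(- \frac{1}{7}\right) \left(-13\right) \frac{1}{\left(-1\right) 9} \cdot 170\right) - -8810 = \left(\left(\left(- \frac{1}{7}\right) \left(-13\right) \frac{1}{-9}\right)^{2} - 53 \left(\left(- \frac{1}{7}\right) \left(-13\right) \frac{1}{-9}\right) - 9010 + \left(- \frac{1}{7}\right) \left(-13\right) \frac{1}{-9} \cdot 170\right) + 8810 = \left(\left(\left(- \frac{1}{7}\right) \left(-13\right) \left(- \frac{1}{9}\right)\right)^{2} - 53 \left(\left(- \frac{1}{7}\right) \left(-13\right) \left(- \frac{1}{9}\right)\right) - 9010 + \left(- \frac{1}{7}\right) \left(-13\right) \left(- \frac{1}{9}\right) 170\right) + 8810 = \left(\left(- \frac{13}{63}\right)^{2} - - \frac{689}{63} - 9010 - \frac{2210}{63}\right) + 8810 = \left(\frac{169}{3969} + \frac{689}{63} - 9010 - \frac{2210}{63}\right) + 8810 = - \frac{35856344}{3969} + 8810 = - \frac{889454}{3969}$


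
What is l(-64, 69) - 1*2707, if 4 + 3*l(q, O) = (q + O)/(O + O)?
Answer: -1121245/414 ≈ -2708.3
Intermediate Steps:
l(q, O) = -4/3 + (O + q)/(6*O) (l(q, O) = -4/3 + ((q + O)/(O + O))/3 = -4/3 + ((O + q)/((2*O)))/3 = -4/3 + ((O + q)*(1/(2*O)))/3 = -4/3 + ((O + q)/(2*O))/3 = -4/3 + (O + q)/(6*O))
l(-64, 69) - 1*2707 = (⅙)*(-64 - 7*69)/69 - 1*2707 = (⅙)*(1/69)*(-64 - 483) - 2707 = (⅙)*(1/69)*(-547) - 2707 = -547/414 - 2707 = -1121245/414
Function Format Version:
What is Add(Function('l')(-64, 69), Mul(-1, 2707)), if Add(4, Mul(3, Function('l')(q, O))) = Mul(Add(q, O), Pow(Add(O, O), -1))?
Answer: Rational(-1121245, 414) ≈ -2708.3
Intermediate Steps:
Function('l')(q, O) = Add(Rational(-4, 3), Mul(Rational(1, 6), Pow(O, -1), Add(O, q))) (Function('l')(q, O) = Add(Rational(-4, 3), Mul(Rational(1, 3), Mul(Add(q, O), Pow(Add(O, O), -1)))) = Add(Rational(-4, 3), Mul(Rational(1, 3), Mul(Add(O, q), Pow(Mul(2, O), -1)))) = Add(Rational(-4, 3), Mul(Rational(1, 3), Mul(Add(O, q), Mul(Rational(1, 2), Pow(O, -1))))) = Add(Rational(-4, 3), Mul(Rational(1, 3), Mul(Rational(1, 2), Pow(O, -1), Add(O, q)))) = Add(Rational(-4, 3), Mul(Rational(1, 6), Pow(O, -1), Add(O, q))))
Add(Function('l')(-64, 69), Mul(-1, 2707)) = Add(Mul(Rational(1, 6), Pow(69, -1), Add(-64, Mul(-7, 69))), Mul(-1, 2707)) = Add(Mul(Rational(1, 6), Rational(1, 69), Add(-64, -483)), -2707) = Add(Mul(Rational(1, 6), Rational(1, 69), -547), -2707) = Add(Rational(-547, 414), -2707) = Rational(-1121245, 414)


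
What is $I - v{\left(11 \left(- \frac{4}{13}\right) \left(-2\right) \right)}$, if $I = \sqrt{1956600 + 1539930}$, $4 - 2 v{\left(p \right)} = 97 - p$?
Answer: $\frac{1121}{26} + \sqrt{3496530} \approx 1913.0$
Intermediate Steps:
$v{\left(p \right)} = - \frac{93}{2} + \frac{p}{2}$ ($v{\left(p \right)} = 2 - \frac{97 - p}{2} = 2 + \left(- \frac{97}{2} + \frac{p}{2}\right) = - \frac{93}{2} + \frac{p}{2}$)
$I = \sqrt{3496530} \approx 1869.9$
$I - v{\left(11 \left(- \frac{4}{13}\right) \left(-2\right) \right)} = \sqrt{3496530} - \left(- \frac{93}{2} + \frac{11 \left(- \frac{4}{13}\right) \left(-2\right)}{2}\right) = \sqrt{3496530} - \left(- \frac{93}{2} + \frac{\left(- \frac{44}{13}\right) \left(-2\right)}{2}\right) = \sqrt{3496530} - \left(- \frac{93}{2} + \frac{1}{2} \cdot \frac{88}{13}\right) = \sqrt{3496530} - \left(- \frac{93}{2} + \frac{44}{13}\right) = \sqrt{3496530} - - \frac{1121}{26} = \sqrt{3496530} + \frac{1121}{26} = \frac{1121}{26} + \sqrt{3496530}$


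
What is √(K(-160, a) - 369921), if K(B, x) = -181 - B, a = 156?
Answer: I*√369942 ≈ 608.23*I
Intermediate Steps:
√(K(-160, a) - 369921) = √((-181 - 1*(-160)) - 369921) = √((-181 + 160) - 369921) = √(-21 - 369921) = √(-369942) = I*√369942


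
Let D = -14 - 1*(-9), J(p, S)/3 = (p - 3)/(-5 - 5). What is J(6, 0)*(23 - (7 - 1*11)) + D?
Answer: -293/10 ≈ -29.300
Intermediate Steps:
J(p, S) = 9/10 - 3*p/10 (J(p, S) = 3*((p - 3)/(-5 - 5)) = 3*((-3 + p)/(-10)) = 3*((-3 + p)*(-⅒)) = 3*(3/10 - p/10) = 9/10 - 3*p/10)
D = -5 (D = -14 + 9 = -5)
J(6, 0)*(23 - (7 - 1*11)) + D = (9/10 - 3/10*6)*(23 - (7 - 1*11)) - 5 = (9/10 - 9/5)*(23 - (7 - 11)) - 5 = -9*(23 - 1*(-4))/10 - 5 = -9*(23 + 4)/10 - 5 = -9/10*27 - 5 = -243/10 - 5 = -293/10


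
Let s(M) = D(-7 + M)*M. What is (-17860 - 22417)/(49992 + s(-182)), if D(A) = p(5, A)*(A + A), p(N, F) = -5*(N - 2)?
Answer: 40277/981948 ≈ 0.041017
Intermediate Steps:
p(N, F) = 10 - 5*N (p(N, F) = -5*(-2 + N) = 10 - 5*N)
D(A) = -30*A (D(A) = (10 - 5*5)*(A + A) = (10 - 25)*(2*A) = -30*A)
s(M) = M*(210 - 30*M) (s(M) = (-30*(-7 + M))*M = (210 - 30*M)*M = M*(210 - 30*M))
(-17860 - 22417)/(49992 + s(-182)) = (-17860 - 22417)/(49992 + 30*(-182)*(7 - 1*(-182))) = -40277/(49992 + 30*(-182)*(7 + 182)) = -40277/(49992 + 30*(-182)*189) = -40277/(49992 - 1031940) = -40277/(-981948) = -40277*(-1/981948) = 40277/981948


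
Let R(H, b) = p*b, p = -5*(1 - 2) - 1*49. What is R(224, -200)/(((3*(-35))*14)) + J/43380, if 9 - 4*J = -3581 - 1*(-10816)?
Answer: -25626637/4251240 ≈ -6.0280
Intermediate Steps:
p = -44 (p = -5*(-1) - 49 = 5 - 49 = -44)
J = -3613/2 (J = 9/4 - (-3581 - 1*(-10816))/4 = 9/4 - (-3581 + 10816)/4 = 9/4 - ¼*7235 = 9/4 - 7235/4 = -3613/2 ≈ -1806.5)
R(H, b) = -44*b
R(224, -200)/(((3*(-35))*14)) + J/43380 = (-44*(-200))/(((3*(-35))*14)) - 3613/2/43380 = 8800/((-105*14)) - 3613/2*1/43380 = 8800/(-1470) - 3613/86760 = 8800*(-1/1470) - 3613/86760 = -880/147 - 3613/86760 = -25626637/4251240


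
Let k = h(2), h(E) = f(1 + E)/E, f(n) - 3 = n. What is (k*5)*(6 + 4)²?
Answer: 1500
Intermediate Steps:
f(n) = 3 + n
h(E) = (4 + E)/E (h(E) = (3 + (1 + E))/E = (4 + E)/E)
k = 3 (k = (4 + 2)/2 = (½)*6 = 3)
(k*5)*(6 + 4)² = (3*5)*(6 + 4)² = 15*10² = 15*100 = 1500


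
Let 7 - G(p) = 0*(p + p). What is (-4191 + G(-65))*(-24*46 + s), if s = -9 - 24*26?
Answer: 7267608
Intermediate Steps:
G(p) = 7 (G(p) = 7 - 0*(p + p) = 7 - 0*2*p = 7 - 1*0 = 7 + 0 = 7)
s = -633 (s = -9 - 624 = -633)
(-4191 + G(-65))*(-24*46 + s) = (-4191 + 7)*(-24*46 - 633) = -4184*(-1104 - 633) = -4184*(-1737) = 7267608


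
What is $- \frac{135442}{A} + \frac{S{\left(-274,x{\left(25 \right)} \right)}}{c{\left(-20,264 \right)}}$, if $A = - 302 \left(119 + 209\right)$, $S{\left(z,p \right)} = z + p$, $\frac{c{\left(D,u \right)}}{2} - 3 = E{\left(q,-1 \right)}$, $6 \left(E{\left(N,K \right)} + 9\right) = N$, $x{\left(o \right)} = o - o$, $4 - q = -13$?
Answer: $\frac{41998715}{941032} \approx 44.63$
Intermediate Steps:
$q = 17$ ($q = 4 - -13 = 4 + 13 = 17$)
$x{\left(o \right)} = 0$
$E{\left(N,K \right)} = -9 + \frac{N}{6}$
$c{\left(D,u \right)} = - \frac{19}{3}$ ($c{\left(D,u \right)} = 6 + 2 \left(-9 + \frac{1}{6} \cdot 17\right) = 6 + 2 \left(-9 + \frac{17}{6}\right) = 6 + 2 \left(- \frac{37}{6}\right) = 6 - \frac{37}{3} = - \frac{19}{3}$)
$S{\left(z,p \right)} = p + z$
$A = -99056$ ($A = \left(-302\right) 328 = -99056$)
$- \frac{135442}{A} + \frac{S{\left(-274,x{\left(25 \right)} \right)}}{c{\left(-20,264 \right)}} = - \frac{135442}{-99056} + \frac{0 - 274}{- \frac{19}{3}} = \left(-135442\right) \left(- \frac{1}{99056}\right) - - \frac{822}{19} = \frac{67721}{49528} + \frac{822}{19} = \frac{41998715}{941032}$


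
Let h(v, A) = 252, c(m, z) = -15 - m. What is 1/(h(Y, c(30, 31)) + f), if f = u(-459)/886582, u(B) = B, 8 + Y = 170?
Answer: 886582/223418205 ≈ 0.0039683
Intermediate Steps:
Y = 162 (Y = -8 + 170 = 162)
f = -459/886582 ≈ -0.00051772
1/(h(Y, c(30, 31)) + f) = 1/(252 - 459/886582) = 1/(223418205/886582) = 886582/223418205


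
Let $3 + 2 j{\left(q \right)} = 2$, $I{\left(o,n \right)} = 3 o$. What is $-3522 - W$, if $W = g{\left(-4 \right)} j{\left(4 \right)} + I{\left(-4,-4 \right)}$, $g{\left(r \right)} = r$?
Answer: $-3512$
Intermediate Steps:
$j{\left(q \right)} = - \frac{1}{2}$ ($j{\left(q \right)} = - \frac{3}{2} + \frac{1}{2} \cdot 2 = - \frac{3}{2} + 1 = - \frac{1}{2}$)
$W = -10$ ($W = \left(-4\right) \left(- \frac{1}{2}\right) + 3 \left(-4\right) = 2 - 12 = -10$)
$-3522 - W = -3522 - -10 = -3522 + 10 = -3512$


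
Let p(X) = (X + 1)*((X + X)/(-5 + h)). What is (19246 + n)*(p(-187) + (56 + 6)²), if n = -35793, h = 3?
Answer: 511931086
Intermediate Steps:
p(X) = -X*(1 + X) (p(X) = (X + 1)*((X + X)/(-5 + 3)) = (1 + X)*((2*X)/(-2)) = (1 + X)*((2*X)*(-½)) = (1 + X)*(-X) = -X*(1 + X))
(19246 + n)*(p(-187) + (56 + 6)²) = (19246 - 35793)*(-1*(-187)*(1 - 187) + (56 + 6)²) = -16547*(-1*(-187)*(-186) + 62²) = -16547*(-34782 + 3844) = -16547*(-30938) = 511931086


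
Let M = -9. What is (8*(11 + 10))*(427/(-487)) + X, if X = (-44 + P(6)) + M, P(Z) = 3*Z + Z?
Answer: -85859/487 ≈ -176.30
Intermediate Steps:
P(Z) = 4*Z
X = -29 (X = (-44 + 4*6) - 9 = (-44 + 24) - 9 = -20 - 9 = -29)
(8*(11 + 10))*(427/(-487)) + X = (8*(11 + 10))*(427/(-487)) - 29 = (8*21)*(427*(-1/487)) - 29 = 168*(-427/487) - 29 = -71736/487 - 29 = -85859/487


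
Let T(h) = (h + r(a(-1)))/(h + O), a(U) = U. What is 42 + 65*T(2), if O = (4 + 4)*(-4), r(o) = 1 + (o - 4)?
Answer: 139/3 ≈ 46.333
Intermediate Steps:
r(o) = -3 + o (r(o) = 1 + (-4 + o) = -3 + o)
O = -32 (O = 8*(-4) = -32)
T(h) = (-4 + h)/(-32 + h) (T(h) = (h + (-3 - 1))/(h - 32) = (h - 4)/(-32 + h) = (-4 + h)/(-32 + h))
42 + 65*T(2) = 42 + 65*((-4 + 2)/(-32 + 2)) = 42 + 65*(-2/(-30)) = 42 + 65*(-1/30*(-2)) = 42 + 65*(1/15) = 42 + 13/3 = 139/3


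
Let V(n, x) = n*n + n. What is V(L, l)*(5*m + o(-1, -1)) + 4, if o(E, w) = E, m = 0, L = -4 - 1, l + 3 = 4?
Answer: -16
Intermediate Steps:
l = 1 (l = -3 + 4 = 1)
L = -5
V(n, x) = n + n² (V(n, x) = n² + n = n + n²)
V(L, l)*(5*m + o(-1, -1)) + 4 = (-5*(1 - 5))*(5*0 - 1) + 4 = (-5*(-4))*(0 - 1) + 4 = 20*(-1) + 4 = -20 + 4 = -16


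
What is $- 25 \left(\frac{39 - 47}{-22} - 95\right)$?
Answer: $\frac{26025}{11} \approx 2365.9$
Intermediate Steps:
$- 25 \left(\frac{39 - 47}{-22} - 95\right) = - 25 \left(\left(39 - 47\right) \left(- \frac{1}{22}\right) - 95\right) = - 25 \left(\left(-8\right) \left(- \frac{1}{22}\right) - 95\right) = - 25 \left(\frac{4}{11} - 95\right) = \left(-25\right) \left(- \frac{1041}{11}\right) = \frac{26025}{11}$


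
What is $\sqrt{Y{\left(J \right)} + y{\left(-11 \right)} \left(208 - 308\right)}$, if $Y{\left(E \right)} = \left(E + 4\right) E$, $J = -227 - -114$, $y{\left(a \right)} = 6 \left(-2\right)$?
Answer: $\sqrt{13517} \approx 116.26$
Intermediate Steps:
$y{\left(a \right)} = -12$
$J = -113$ ($J = -227 + 114 = -113$)
$Y{\left(E \right)} = E \left(4 + E\right)$ ($Y{\left(E \right)} = \left(4 + E\right) E = E \left(4 + E\right)$)
$\sqrt{Y{\left(J \right)} + y{\left(-11 \right)} \left(208 - 308\right)} = \sqrt{- 113 \left(4 - 113\right) - 12 \left(208 - 308\right)} = \sqrt{\left(-113\right) \left(-109\right) - -1200} = \sqrt{12317 + 1200} = \sqrt{13517}$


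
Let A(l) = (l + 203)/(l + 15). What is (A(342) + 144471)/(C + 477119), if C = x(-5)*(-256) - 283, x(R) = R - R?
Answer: 12894173/42557613 ≈ 0.30298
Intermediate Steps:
x(R) = 0
C = -283 (C = 0*(-256) - 283 = 0 - 283 = -283)
A(l) = (203 + l)/(15 + l)
(A(342) + 144471)/(C + 477119) = ((203 + 342)/(15 + 342) + 144471)/(-283 + 477119) = (545/357 + 144471)/476836 = ((1/357)*545 + 144471)*(1/476836) = (545/357 + 144471)*(1/476836) = (51576692/357)*(1/476836) = 12894173/42557613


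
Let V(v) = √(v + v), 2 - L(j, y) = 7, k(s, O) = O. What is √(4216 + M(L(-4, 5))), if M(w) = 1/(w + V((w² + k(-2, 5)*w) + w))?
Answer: √((21079 - 4216*I*√10)/(5 - I*√10)) ≈ 64.93 - 0.0007*I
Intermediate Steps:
L(j, y) = -5 (L(j, y) = 2 - 1*7 = 2 - 7 = -5)
V(v) = √2*√v (V(v) = √(2*v) = √2*√v)
M(w) = 1/(w + √2*√(w² + 6*w)) (M(w) = 1/(w + √2*√((w² + 5*w) + w)) = 1/(w + √2*√(w² + 6*w)))
√(4216 + M(L(-4, 5))) = √(4216 + 1/(-5 + √2*√(-5*(6 - 5)))) = √(4216 + 1/(-5 + √2*√(-5*1))) = √(4216 + 1/(-5 + √2*√(-5))) = √(4216 + 1/(-5 + √2*(I*√5))) = √(4216 + 1/(-5 + I*√10))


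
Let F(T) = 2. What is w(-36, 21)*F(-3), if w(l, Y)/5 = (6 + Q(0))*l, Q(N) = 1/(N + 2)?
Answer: -2340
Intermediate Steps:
Q(N) = 1/(2 + N)
w(l, Y) = 65*l/2 (w(l, Y) = 5*((6 + 1/(2 + 0))*l) = 5*((6 + 1/2)*l) = 5*((6 + ½)*l) = 5*(13*l/2) = 65*l/2)
w(-36, 21)*F(-3) = ((65/2)*(-36))*2 = -1170*2 = -2340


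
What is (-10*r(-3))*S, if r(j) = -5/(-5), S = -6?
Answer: 60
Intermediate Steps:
r(j) = 1 (r(j) = -5*(-⅕) = 1)
(-10*r(-3))*S = -10*1*(-6) = -10*(-6) = 60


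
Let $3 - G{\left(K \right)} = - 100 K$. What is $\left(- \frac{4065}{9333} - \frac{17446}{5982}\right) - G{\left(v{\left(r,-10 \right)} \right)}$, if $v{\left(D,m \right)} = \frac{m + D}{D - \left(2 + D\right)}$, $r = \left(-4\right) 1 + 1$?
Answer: $- \frac{678595079}{1033889} \approx -656.35$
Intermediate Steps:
$r = -3$ ($r = -4 + 1 = -3$)
$v{\left(D,m \right)} = - \frac{D}{2} - \frac{m}{2}$ ($v{\left(D,m \right)} = \frac{D + m}{-2} = \left(D + m\right) \left(- \frac{1}{2}\right) = - \frac{D}{2} - \frac{m}{2}$)
$G{\left(K \right)} = 3 + 100 K$ ($G{\left(K \right)} = 3 - - 100 K = 3 + 100 K$)
$\left(- \frac{4065}{9333} - \frac{17446}{5982}\right) - G{\left(v{\left(r,-10 \right)} \right)} = \left(- \frac{4065}{9333} - \frac{17446}{5982}\right) - \left(3 + 100 \left(\left(- \frac{1}{2}\right) \left(-3\right) - -5\right)\right) = \left(\left(-4065\right) \frac{1}{9333} - \frac{8723}{2991}\right) - \left(3 + 100 \left(\frac{3}{2} + 5\right)\right) = \left(- \frac{1355}{3111} - \frac{8723}{2991}\right) - \left(3 + 100 \cdot \frac{13}{2}\right) = - \frac{3465562}{1033889} - \left(3 + 650\right) = - \frac{3465562}{1033889} - 653 = - \frac{678595079}{1033889}$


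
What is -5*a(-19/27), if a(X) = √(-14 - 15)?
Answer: -5*I*√29 ≈ -26.926*I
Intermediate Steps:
a(X) = I*√29 (a(X) = √(-29) = I*√29)
-5*a(-19/27) = -5*I*√29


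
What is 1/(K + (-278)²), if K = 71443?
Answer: 1/148727 ≈ 6.7237e-6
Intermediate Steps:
1/(K + (-278)²) = 1/(71443 + (-278)²) = 1/(71443 + 77284) = 1/148727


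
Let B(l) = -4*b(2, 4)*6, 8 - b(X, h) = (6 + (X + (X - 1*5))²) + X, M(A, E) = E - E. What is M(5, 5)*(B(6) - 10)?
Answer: 0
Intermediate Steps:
M(A, E) = 0
b(X, h) = 2 - X - (-5 + 2*X)² (b(X, h) = 8 - ((6 + (X + (X - 1*5))²) + X) = 8 - ((6 + (X + (X - 5))²) + X) = 8 - ((6 + (X + (-5 + X))²) + X) = 8 - ((6 + (-5 + 2*X)²) + X) = 8 - (6 + X + (-5 + 2*X)²) = 8 + (-6 - X - (-5 + 2*X)²) = 2 - X - (-5 + 2*X)²)
B(l) = 24 (B(l) = -4*(2 - 1*2 - (-5 + 2*2)²)*6 = -4*(2 - 2 - (-5 + 4)²)*6 = -4*(2 - 2 - 1*(-1)²)*6 = -4*(2 - 2 - 1*1)*6 = -4*(2 - 2 - 1)*6 = -4*(-1)*6 = 4*6 = 24)
M(5, 5)*(B(6) - 10) = 0*(24 - 10) = 0*14 = 0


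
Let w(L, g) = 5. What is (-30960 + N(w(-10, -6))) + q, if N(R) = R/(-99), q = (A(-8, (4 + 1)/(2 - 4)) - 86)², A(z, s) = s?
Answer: -9158609/396 ≈ -23128.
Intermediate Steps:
q = 31329/4 (q = ((4 + 1)/(2 - 4) - 86)² = (5/(-2) - 86)² = (5*(-½) - 86)² = (-5/2 - 86)² = (-177/2)² = 31329/4 ≈ 7832.3)
N(R) = -R/99 (N(R) = R*(-1/99) = -R/99)
(-30960 + N(w(-10, -6))) + q = (-30960 - 1/99*5) + 31329/4 = (-30960 - 5/99) + 31329/4 = -3065045/99 + 31329/4 = -9158609/396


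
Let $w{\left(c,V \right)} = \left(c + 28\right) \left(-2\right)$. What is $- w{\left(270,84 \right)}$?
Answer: $596$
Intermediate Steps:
$w{\left(c,V \right)} = -56 - 2 c$ ($w{\left(c,V \right)} = \left(28 + c\right) \left(-2\right) = -56 - 2 c$)
$- w{\left(270,84 \right)} = - (-56 - 540) = \left(-1\right) \left(-596\right) = 596$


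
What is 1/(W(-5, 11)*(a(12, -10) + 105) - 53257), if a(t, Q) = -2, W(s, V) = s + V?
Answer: -1/52639 ≈ -1.8997e-5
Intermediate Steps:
W(s, V) = V + s
1/(W(-5, 11)*(a(12, -10) + 105) - 53257) = 1/((11 - 5)*(-2 + 105) - 53257) = 1/(6*103 - 53257) = 1/(618 - 53257) = 1/(-52639) = -1/52639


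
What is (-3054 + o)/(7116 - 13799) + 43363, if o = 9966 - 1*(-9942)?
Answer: 289778075/6683 ≈ 43361.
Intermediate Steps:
o = 19908 (o = 9966 + 9942 = 19908)
(-3054 + o)/(7116 - 13799) + 43363 = (-3054 + 19908)/(7116 - 13799) + 43363 = 16854/(-6683) + 43363 = 16854*(-1/6683) + 43363 = -16854/6683 + 43363 = 289778075/6683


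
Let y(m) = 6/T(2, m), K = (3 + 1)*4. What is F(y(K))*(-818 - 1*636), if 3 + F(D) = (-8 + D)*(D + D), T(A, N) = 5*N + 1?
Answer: 4424522/729 ≈ 6069.3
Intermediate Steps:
T(A, N) = 1 + 5*N
K = 16 (K = 4*4 = 16)
y(m) = 6/(1 + 5*m)
F(D) = -3 + 2*D*(-8 + D) (F(D) = -3 + (-8 + D)*(D + D) = -3 + (-8 + D)*(2*D) = -3 + 2*D*(-8 + D))
F(y(K))*(-818 - 1*636) = (-3 - 96/(1 + 5*16) + 2*(6/(1 + 5*16))²)*(-818 - 1*636) = (-3 - 96/(1 + 80) + 2*(6/(1 + 80))²)*(-818 - 636) = (-3 - 96/81 + 2*(6/81)²)*(-1454) = (-3 - 96/81 + 2*(6*(1/81))²)*(-1454) = (-3 - 16*2/27 + 2*(2/27)²)*(-1454) = (-3 - 32/27 + 2*(4/729))*(-1454) = (-3 - 32/27 + 8/729)*(-1454) = -3043/729*(-1454) = 4424522/729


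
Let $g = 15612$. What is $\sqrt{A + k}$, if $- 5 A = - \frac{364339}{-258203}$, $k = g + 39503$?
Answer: $\frac{\sqrt{91860787564236790}}{1291015} \approx 234.77$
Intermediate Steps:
$k = 55115$ ($k = 15612 + 39503 = 55115$)
$A = - \frac{364339}{1291015}$ ($A = - \frac{\left(-364339\right) \frac{1}{-258203}}{5} = - \frac{\left(-364339\right) \left(- \frac{1}{258203}\right)}{5} = \left(- \frac{1}{5}\right) \frac{364339}{258203} = - \frac{364339}{1291015} \approx -0.28221$)
$\sqrt{A + k} = \sqrt{- \frac{364339}{1291015} + 55115} = \sqrt{\frac{71153927386}{1291015}} = \frac{\sqrt{91860787564236790}}{1291015}$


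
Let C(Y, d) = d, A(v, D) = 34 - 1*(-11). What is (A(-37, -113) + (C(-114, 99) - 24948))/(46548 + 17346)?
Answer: -4134/10649 ≈ -0.38821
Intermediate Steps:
A(v, D) = 45 (A(v, D) = 34 + 11 = 45)
(A(-37, -113) + (C(-114, 99) - 24948))/(46548 + 17346) = (45 + (99 - 24948))/(46548 + 17346) = (45 - 24849)/63894 = -24804*1/63894 = -4134/10649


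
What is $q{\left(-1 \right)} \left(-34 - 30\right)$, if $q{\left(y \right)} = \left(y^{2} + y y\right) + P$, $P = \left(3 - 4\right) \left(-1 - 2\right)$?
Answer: $-320$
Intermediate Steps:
$P = 3$ ($P = \left(-1\right) \left(-3\right) = 3$)
$q{\left(y \right)} = 3 + 2 y^{2}$ ($q{\left(y \right)} = \left(y^{2} + y y\right) + 3 = \left(y^{2} + y^{2}\right) + 3 = 2 y^{2} + 3 = 3 + 2 y^{2}$)
$q{\left(-1 \right)} \left(-34 - 30\right) = \left(3 + 2 \left(-1\right)^{2}\right) \left(-34 - 30\right) = \left(3 + 2 \cdot 1\right) \left(-64\right) = \left(3 + 2\right) \left(-64\right) = 5 \left(-64\right) = -320$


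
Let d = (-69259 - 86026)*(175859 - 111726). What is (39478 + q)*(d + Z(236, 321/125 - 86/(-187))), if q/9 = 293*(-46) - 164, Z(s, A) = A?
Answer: 45626667830385208/55 ≈ 8.2958e+14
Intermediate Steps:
d = -9958892905 (d = -155285*64133 = -9958892905)
q = -122778 (q = 9*(293*(-46) - 164) = 9*(-13478 - 164) = 9*(-13642) = -122778)
(39478 + q)*(d + Z(236, 321/125 - 86/(-187))) = (39478 - 122778)*(-9958892905 + (321/125 - 86/(-187))) = -83300*(-9958892905 + (321*(1/125) - 86*(-1/187))) = -83300*(-9958892905 + (321/125 + 86/187)) = -83300*(-9958892905 + 70777/23375) = -83300*(-232789121583598/23375) = 45626667830385208/55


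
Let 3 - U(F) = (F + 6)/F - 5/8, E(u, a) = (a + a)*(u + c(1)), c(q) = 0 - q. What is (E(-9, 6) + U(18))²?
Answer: 7980625/576 ≈ 13855.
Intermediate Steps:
c(q) = -q
E(u, a) = 2*a*(-1 + u) (E(u, a) = (a + a)*(u - 1*1) = (2*a)*(u - 1) = (2*a)*(-1 + u) = 2*a*(-1 + u))
U(F) = 29/8 - (6 + F)/F (U(F) = 3 - ((F + 6)/F - 5/8) = 3 - ((6 + F)/F - 5*⅛) = 3 - ((6 + F)/F - 5/8) = 3 - (-5/8 + (6 + F)/F) = 3 + (5/8 - (6 + F)/F) = 29/8 - (6 + F)/F)
(E(-9, 6) + U(18))² = (2*6*(-1 - 9) + (21/8 - 6/18))² = (2*6*(-10) + (21/8 - 6*1/18))² = (-120 + (21/8 - ⅓))² = (-120 + 55/24)² = (-2825/24)² = 7980625/576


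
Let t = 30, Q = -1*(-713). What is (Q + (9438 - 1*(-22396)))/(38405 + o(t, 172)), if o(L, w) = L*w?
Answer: 32547/43565 ≈ 0.74709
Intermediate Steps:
Q = 713
(Q + (9438 - 1*(-22396)))/(38405 + o(t, 172)) = (713 + (9438 - 1*(-22396)))/(38405 + 30*172) = (713 + (9438 + 22396))/(38405 + 5160) = (713 + 31834)/43565 = 32547*(1/43565) = 32547/43565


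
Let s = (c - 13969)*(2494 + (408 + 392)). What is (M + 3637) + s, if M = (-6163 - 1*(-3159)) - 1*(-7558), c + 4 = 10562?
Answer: -11227643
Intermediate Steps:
c = 10558 (c = -4 + 10562 = 10558)
M = 4554 (M = (-6163 + 3159) + 7558 = -3004 + 7558 = 4554)
s = -11235834 (s = (10558 - 13969)*(2494 + (408 + 392)) = -3411*(2494 + 800) = -3411*3294 = -11235834)
(M + 3637) + s = (4554 + 3637) - 11235834 = 8191 - 11235834 = -11227643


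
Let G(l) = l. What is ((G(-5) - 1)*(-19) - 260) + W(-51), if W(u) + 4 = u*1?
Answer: -201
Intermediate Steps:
W(u) = -4 + u (W(u) = -4 + u*1 = -4 + u)
((G(-5) - 1)*(-19) - 260) + W(-51) = ((-5 - 1)*(-19) - 260) + (-4 - 51) = (-6*(-19) - 260) - 55 = (114 - 260) - 55 = -146 - 55 = -201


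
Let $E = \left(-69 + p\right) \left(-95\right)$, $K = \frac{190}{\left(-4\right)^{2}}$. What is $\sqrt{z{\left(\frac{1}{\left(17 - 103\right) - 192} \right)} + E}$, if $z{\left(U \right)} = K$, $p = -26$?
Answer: $\frac{\sqrt{144590}}{4} \approx 95.063$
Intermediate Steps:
$K = \frac{95}{8}$ ($K = \frac{190}{16} = 190 \cdot \frac{1}{16} = \frac{95}{8} \approx 11.875$)
$z{\left(U \right)} = \frac{95}{8}$
$E = 9025$ ($E = \left(-69 - 26\right) \left(-95\right) = \left(-95\right) \left(-95\right) = 9025$)
$\sqrt{z{\left(\frac{1}{\left(17 - 103\right) - 192} \right)} + E} = \sqrt{\frac{95}{8} + 9025} = \sqrt{\frac{72295}{8}} = \frac{\sqrt{144590}}{4}$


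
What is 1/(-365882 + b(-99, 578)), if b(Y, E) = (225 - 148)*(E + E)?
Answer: -1/276870 ≈ -3.6118e-6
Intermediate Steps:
b(Y, E) = 154*E (b(Y, E) = 77*(2*E) = 154*E)
1/(-365882 + b(-99, 578)) = 1/(-365882 + 154*578) = 1/(-365882 + 89012) = 1/(-276870) = -1/276870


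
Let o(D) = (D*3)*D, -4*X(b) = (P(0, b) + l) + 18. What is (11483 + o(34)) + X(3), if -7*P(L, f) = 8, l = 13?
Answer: 418419/28 ≈ 14944.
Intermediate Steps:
P(L, f) = -8/7 (P(L, f) = -⅐*8 = -8/7)
X(b) = -209/28 (X(b) = -((-8/7 + 13) + 18)/4 = -(83/7 + 18)/4 = -¼*209/7 = -209/28)
o(D) = 3*D² (o(D) = (3*D)*D = 3*D²)
(11483 + o(34)) + X(3) = (11483 + 3*34²) - 209/28 = (11483 + 3*1156) - 209/28 = (11483 + 3468) - 209/28 = 14951 - 209/28 = 418419/28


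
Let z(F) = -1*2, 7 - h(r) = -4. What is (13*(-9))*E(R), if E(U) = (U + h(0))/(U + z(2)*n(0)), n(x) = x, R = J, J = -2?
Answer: 1053/2 ≈ 526.50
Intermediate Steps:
h(r) = 11 (h(r) = 7 - 1*(-4) = 7 + 4 = 11)
z(F) = -2
R = -2
E(U) = (11 + U)/U (E(U) = (U + 11)/(U - 2*0) = (11 + U)/(U + 0) = (11 + U)/U)
(13*(-9))*E(R) = (13*(-9))*((11 - 2)/(-2)) = -(-117)*9/2 = -117*(-9/2) = 1053/2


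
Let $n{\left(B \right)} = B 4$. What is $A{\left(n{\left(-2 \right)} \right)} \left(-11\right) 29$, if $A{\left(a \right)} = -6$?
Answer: $1914$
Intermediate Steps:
$n{\left(B \right)} = 4 B$
$A{\left(n{\left(-2 \right)} \right)} \left(-11\right) 29 = \left(-6\right) \left(-11\right) 29 = 66 \cdot 29 = 1914$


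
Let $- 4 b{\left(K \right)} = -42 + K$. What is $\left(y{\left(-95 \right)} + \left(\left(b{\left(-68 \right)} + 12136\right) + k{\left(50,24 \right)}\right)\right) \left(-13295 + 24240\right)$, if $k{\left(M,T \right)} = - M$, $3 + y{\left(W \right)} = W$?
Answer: $\frac{263019295}{2} \approx 1.3151 \cdot 10^{8}$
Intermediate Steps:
$y{\left(W \right)} = -3 + W$
$b{\left(K \right)} = \frac{21}{2} - \frac{K}{4}$ ($b{\left(K \right)} = - \frac{-42 + K}{4} = \frac{21}{2} - \frac{K}{4}$)
$\left(y{\left(-95 \right)} + \left(\left(b{\left(-68 \right)} + 12136\right) + k{\left(50,24 \right)}\right)\right) \left(-13295 + 24240\right) = \left(\left(-3 - 95\right) + \left(\left(\left(\frac{21}{2} - -17\right) + 12136\right) - 50\right)\right) \left(-13295 + 24240\right) = \left(-98 + \left(\left(\left(\frac{21}{2} + 17\right) + 12136\right) - 50\right)\right) 10945 = \left(-98 + \left(\left(\frac{55}{2} + 12136\right) - 50\right)\right) 10945 = \left(-98 + \left(\frac{24327}{2} - 50\right)\right) 10945 = \left(-98 + \frac{24227}{2}\right) 10945 = \frac{24031}{2} \cdot 10945 = \frac{263019295}{2}$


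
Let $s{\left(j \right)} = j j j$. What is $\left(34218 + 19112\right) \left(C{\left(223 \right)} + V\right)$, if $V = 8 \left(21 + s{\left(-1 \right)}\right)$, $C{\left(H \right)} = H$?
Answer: $20425390$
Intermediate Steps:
$s{\left(j \right)} = j^{3}$ ($s{\left(j \right)} = j^{2} j = j^{3}$)
$V = 160$ ($V = 8 \left(21 + \left(-1\right)^{3}\right) = 8 \left(21 - 1\right) = 8 \cdot 20 = 160$)
$\left(34218 + 19112\right) \left(C{\left(223 \right)} + V\right) = \left(34218 + 19112\right) \left(223 + 160\right) = 53330 \cdot 383 = 20425390$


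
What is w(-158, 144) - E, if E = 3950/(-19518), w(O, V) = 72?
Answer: 704623/9759 ≈ 72.202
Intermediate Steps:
E = -1975/9759 (E = 3950*(-1/19518) = -1975/9759 ≈ -0.20238)
w(-158, 144) - E = 72 - 1*(-1975/9759) = 72 + 1975/9759 = 704623/9759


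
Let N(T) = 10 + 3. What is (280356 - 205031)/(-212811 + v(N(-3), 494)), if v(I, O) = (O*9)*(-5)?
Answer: -75325/235041 ≈ -0.32048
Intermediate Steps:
N(T) = 13
v(I, O) = -45*O (v(I, O) = (9*O)*(-5) = -45*O)
(280356 - 205031)/(-212811 + v(N(-3), 494)) = (280356 - 205031)/(-212811 - 45*494) = 75325/(-212811 - 22230) = 75325/(-235041) = 75325*(-1/235041) = -75325/235041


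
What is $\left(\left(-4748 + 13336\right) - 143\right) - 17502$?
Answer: $-9057$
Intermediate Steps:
$\left(\left(-4748 + 13336\right) - 143\right) - 17502 = \left(8588 - 143\right) - 17502 = 8445 - 17502 = -9057$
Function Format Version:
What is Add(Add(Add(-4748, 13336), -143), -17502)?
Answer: -9057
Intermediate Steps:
Add(Add(Add(-4748, 13336), -143), -17502) = Add(Add(8588, -143), -17502) = Add(8445, -17502) = -9057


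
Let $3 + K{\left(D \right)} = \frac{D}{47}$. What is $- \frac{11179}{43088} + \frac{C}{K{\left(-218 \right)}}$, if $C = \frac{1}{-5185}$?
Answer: $- \frac{20806733149}{80204649520} \approx -0.25942$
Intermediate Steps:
$K{\left(D \right)} = -3 + \frac{D}{47}$
$C = - \frac{1}{5185} \approx -0.00019286$
$- \frac{11179}{43088} + \frac{C}{K{\left(-218 \right)}} = - \frac{11179}{43088} - \frac{1}{5185 \left(-3 + \frac{1}{47} \left(-218\right)\right)} = \left(-11179\right) \frac{1}{43088} - \frac{1}{5185 \left(-3 - \frac{218}{47}\right)} = - \frac{11179}{43088} - \frac{1}{5185 \left(- \frac{359}{47}\right)} = - \frac{11179}{43088} - - \frac{47}{1861415} = - \frac{11179}{43088} + \frac{47}{1861415} = - \frac{20806733149}{80204649520}$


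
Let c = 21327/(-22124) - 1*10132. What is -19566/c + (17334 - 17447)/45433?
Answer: 19641622002137/10185246948935 ≈ 1.9284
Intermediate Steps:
c = -224181695/22124 (c = 21327*(-1/22124) - 10132 = -21327/22124 - 10132 = -224181695/22124 ≈ -10133.)
-19566/c + (17334 - 17447)/45433 = -19566/(-224181695/22124) + (17334 - 17447)/45433 = -19566*(-22124/224181695) - 113*1/45433 = 432878184/224181695 - 113/45433 = 19641622002137/10185246948935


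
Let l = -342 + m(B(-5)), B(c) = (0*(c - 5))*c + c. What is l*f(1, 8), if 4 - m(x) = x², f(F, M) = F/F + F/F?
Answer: -726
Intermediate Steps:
f(F, M) = 2 (f(F, M) = 1 + 1 = 2)
B(c) = c (B(c) = (0*(-5 + c))*c + c = 0*c + c = 0 + c = c)
m(x) = 4 - x²
l = -363 (l = -342 + (4 - 1*(-5)²) = -342 + (4 - 1*25) = -342 + (4 - 25) = -342 - 21 = -363)
l*f(1, 8) = -363*2 = -726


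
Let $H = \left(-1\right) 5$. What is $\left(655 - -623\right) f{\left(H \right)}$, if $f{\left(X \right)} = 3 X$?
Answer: $-19170$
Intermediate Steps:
$H = -5$
$\left(655 - -623\right) f{\left(H \right)} = \left(655 - -623\right) 3 \left(-5\right) = \left(655 + 623\right) \left(-15\right) = 1278 \left(-15\right) = -19170$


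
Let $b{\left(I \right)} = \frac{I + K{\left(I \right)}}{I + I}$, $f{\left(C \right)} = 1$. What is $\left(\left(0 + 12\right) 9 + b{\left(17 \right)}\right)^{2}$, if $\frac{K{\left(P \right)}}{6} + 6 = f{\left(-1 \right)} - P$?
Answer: $\frac{12652249}{1156} \approx 10945.0$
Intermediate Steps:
$K{\left(P \right)} = -30 - 6 P$ ($K{\left(P \right)} = -36 + 6 \left(1 - P\right) = -36 - \left(-6 + 6 P\right) = -30 - 6 P$)
$b{\left(I \right)} = \frac{-30 - 5 I}{2 I}$ ($b{\left(I \right)} = \frac{I - \left(30 + 6 I\right)}{I + I} = \frac{-30 - 5 I}{2 I}$)
$\left(\left(0 + 12\right) 9 + b{\left(17 \right)}\right)^{2} = \left(\left(0 + 12\right) 9 - \left(\frac{5}{2} + \frac{15}{17}\right)\right)^{2} = \left(12 \cdot 9 - \frac{115}{34}\right)^{2} = \left(108 - \frac{115}{34}\right)^{2} = \left(\frac{3557}{34}\right)^{2} = \frac{12652249}{1156}$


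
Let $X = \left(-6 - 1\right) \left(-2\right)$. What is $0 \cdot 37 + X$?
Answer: $14$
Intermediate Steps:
$X = 14$ ($X = \left(-7\right) \left(-2\right) = 14$)
$0 \cdot 37 + X = 0 \cdot 37 + 14 = 0 + 14 = 14$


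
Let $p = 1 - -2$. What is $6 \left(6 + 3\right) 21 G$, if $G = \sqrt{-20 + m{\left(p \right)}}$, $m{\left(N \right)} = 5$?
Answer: $1134 i \sqrt{15} \approx 4392.0 i$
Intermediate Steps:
$p = 3$ ($p = 1 + 2 = 3$)
$G = i \sqrt{15}$ ($G = \sqrt{-20 + 5} = \sqrt{-15} = i \sqrt{15} \approx 3.873 i$)
$6 \left(6 + 3\right) 21 G = 6 \left(6 + 3\right) 21 i \sqrt{15} = 6 \cdot 9 \cdot 21 i \sqrt{15} = 54 \cdot 21 i \sqrt{15} = 1134 i \sqrt{15}$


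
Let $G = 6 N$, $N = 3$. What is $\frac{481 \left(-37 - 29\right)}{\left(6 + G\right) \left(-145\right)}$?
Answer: $\frac{5291}{580} \approx 9.1224$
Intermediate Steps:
$G = 18$ ($G = 6 \cdot 3 = 18$)
$\frac{481 \left(-37 - 29\right)}{\left(6 + G\right) \left(-145\right)} = \frac{481 \left(-37 - 29\right)}{\left(6 + 18\right) \left(-145\right)} = \frac{481 \left(-37 - 29\right)}{24 \left(-145\right)} = \frac{481 \left(-66\right)}{-3480} = \left(-31746\right) \left(- \frac{1}{3480}\right) = \frac{5291}{580}$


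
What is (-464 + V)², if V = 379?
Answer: 7225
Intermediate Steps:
(-464 + V)² = (-464 + 379)² = (-85)² = 7225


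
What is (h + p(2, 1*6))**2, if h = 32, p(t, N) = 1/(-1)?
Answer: 961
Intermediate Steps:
p(t, N) = -1
(h + p(2, 1*6))**2 = (32 - 1)**2 = 31**2 = 961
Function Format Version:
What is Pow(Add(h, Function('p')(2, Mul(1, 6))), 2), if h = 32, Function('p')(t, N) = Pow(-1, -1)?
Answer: 961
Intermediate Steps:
Function('p')(t, N) = -1
Pow(Add(h, Function('p')(2, Mul(1, 6))), 2) = Pow(Add(32, -1), 2) = Pow(31, 2) = 961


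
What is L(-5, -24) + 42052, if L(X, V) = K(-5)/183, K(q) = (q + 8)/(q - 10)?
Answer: 38477579/915 ≈ 42052.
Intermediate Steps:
K(q) = (8 + q)/(-10 + q)
L(X, V) = -1/915 (L(X, V) = ((8 - 5)/(-10 - 5))/183 = (3/(-15))*(1/183) = -1/15*3*(1/183) = -1/5*1/183 = -1/915)
L(-5, -24) + 42052 = -1/915 + 42052 = 38477579/915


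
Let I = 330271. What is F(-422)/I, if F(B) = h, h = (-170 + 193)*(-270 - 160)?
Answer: -9890/330271 ≈ -0.029945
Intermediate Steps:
h = -9890 (h = 23*(-430) = -9890)
F(B) = -9890
F(-422)/I = -9890/330271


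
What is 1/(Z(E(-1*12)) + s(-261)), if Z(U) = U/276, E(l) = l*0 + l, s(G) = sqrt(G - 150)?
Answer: -23/217420 - 529*I*sqrt(411)/217420 ≈ -0.00010579 - 0.049326*I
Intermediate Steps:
s(G) = sqrt(-150 + G)
E(l) = l (E(l) = 0 + l = l)
Z(U) = U/276 (Z(U) = U*(1/276) = U/276)
1/(Z(E(-1*12)) + s(-261)) = 1/((-1*12)/276 + sqrt(-150 - 261)) = 1/((1/276)*(-12) + sqrt(-411)) = 1/(-1/23 + I*sqrt(411))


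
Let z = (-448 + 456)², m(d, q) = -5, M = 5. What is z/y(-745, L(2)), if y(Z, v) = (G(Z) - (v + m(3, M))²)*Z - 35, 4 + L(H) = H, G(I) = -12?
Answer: 32/22705 ≈ 0.0014094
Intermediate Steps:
z = 64 (z = 8² = 64)
L(H) = -4 + H
y(Z, v) = -35 + Z*(-12 - (-5 + v)²) (y(Z, v) = (-12 - (v - 5)²)*Z - 35 = (-12 - (-5 + v)²)*Z - 35 = Z*(-12 - (-5 + v)²) - 35 = -35 + Z*(-12 - (-5 + v)²))
z/y(-745, L(2)) = 64/(-35 - 12*(-745) - 1*(-745)*(-5 + (-4 + 2))²) = 64/(-35 + 8940 - 1*(-745)*(-5 - 2)²) = 64/(-35 + 8940 - 1*(-745)*(-7)²) = 64/(-35 + 8940 - 1*(-745)*49) = 64/(-35 + 8940 + 36505) = 64/45410 = 64*(1/45410) = 32/22705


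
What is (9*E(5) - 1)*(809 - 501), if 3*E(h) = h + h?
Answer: 8932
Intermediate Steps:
E(h) = 2*h/3 (E(h) = (h + h)/3 = (2*h)/3 = 2*h/3)
(9*E(5) - 1)*(809 - 501) = (9*((⅔)*5) - 1)*(809 - 501) = (9*(10/3) - 1)*308 = (30 - 1)*308 = 29*308 = 8932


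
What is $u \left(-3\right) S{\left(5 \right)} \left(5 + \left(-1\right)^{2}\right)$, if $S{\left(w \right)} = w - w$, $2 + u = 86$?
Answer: $0$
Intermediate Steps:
$u = 84$ ($u = -2 + 86 = 84$)
$S{\left(w \right)} = 0$
$u \left(-3\right) S{\left(5 \right)} \left(5 + \left(-1\right)^{2}\right) = 84 \left(-3\right) 0 \left(5 + \left(-1\right)^{2}\right) = - 252 \cdot 0 \left(5 + 1\right) = - 252 \cdot 0 \cdot 6 = \left(-252\right) 0 = 0$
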